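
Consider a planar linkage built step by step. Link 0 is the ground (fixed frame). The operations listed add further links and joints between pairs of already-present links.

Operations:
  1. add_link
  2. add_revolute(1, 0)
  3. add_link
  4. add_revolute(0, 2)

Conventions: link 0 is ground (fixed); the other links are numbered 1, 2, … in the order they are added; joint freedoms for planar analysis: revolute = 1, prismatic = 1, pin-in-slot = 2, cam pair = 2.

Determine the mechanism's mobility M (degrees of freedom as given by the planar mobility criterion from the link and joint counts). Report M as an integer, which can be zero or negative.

link 0 = ground. State L|J1|J2 = 1|0|0
+link1  2|0|0
R(1,0) f=1→J1  2|1|0
+link2  3|1|0
R(0,2) f=1→J1  3|2|0
M = 3(3−1)−2·2−0 = 6−4−0 = 2

M = 2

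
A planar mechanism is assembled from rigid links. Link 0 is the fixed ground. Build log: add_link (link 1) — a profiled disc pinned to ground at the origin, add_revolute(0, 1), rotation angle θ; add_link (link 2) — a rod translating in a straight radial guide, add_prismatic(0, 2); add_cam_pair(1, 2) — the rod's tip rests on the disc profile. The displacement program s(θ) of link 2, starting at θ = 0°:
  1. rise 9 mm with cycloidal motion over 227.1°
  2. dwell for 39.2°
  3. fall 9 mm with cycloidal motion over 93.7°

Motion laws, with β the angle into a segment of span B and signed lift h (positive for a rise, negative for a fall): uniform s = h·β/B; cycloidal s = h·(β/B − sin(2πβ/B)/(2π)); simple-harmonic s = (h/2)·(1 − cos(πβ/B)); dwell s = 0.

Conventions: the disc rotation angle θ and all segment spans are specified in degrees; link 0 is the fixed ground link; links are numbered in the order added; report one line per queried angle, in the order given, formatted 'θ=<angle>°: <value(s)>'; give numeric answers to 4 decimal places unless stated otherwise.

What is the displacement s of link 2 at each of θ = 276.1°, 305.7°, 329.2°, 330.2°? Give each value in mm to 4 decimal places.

seg 1 [0°–227.1°] cycloidal, h=9: full span → s += 9 → s = 9.0000
seg 2 [227.1°–266.3°] dwell: s stays 9.0000
seg 3 [266.3°–360°] cycloidal, h=-9: θ=276.1° here. β=9.8, B=93.7. -9·(0.1046 − sin(2π·0.1046)/(2π)) = -0.0663 → s = 8.9337
seg 3 [266.3°–360°] cycloidal, h=-9: θ=305.7° here. β=39.4, B=93.7. -9·(0.4205 − sin(2π·0.4205)/(2π)) = -3.0982 → s = 5.9018
seg 3 [266.3°–360°] cycloidal, h=-9: θ=329.2° here. β=62.9, B=93.7. -9·(0.6713 − sin(2π·0.6713)/(2π)) = -7.3024 → s = 1.6976
seg 3 [266.3°–360°] cycloidal, h=-9: θ=330.2° here. β=63.9, B=93.7. -9·(0.6820 − sin(2π·0.6820)/(2π)) = -7.4412 → s = 1.5588

θ=276.1°: 8.9337
θ=305.7°: 5.9018
θ=329.2°: 1.6976
θ=330.2°: 1.5588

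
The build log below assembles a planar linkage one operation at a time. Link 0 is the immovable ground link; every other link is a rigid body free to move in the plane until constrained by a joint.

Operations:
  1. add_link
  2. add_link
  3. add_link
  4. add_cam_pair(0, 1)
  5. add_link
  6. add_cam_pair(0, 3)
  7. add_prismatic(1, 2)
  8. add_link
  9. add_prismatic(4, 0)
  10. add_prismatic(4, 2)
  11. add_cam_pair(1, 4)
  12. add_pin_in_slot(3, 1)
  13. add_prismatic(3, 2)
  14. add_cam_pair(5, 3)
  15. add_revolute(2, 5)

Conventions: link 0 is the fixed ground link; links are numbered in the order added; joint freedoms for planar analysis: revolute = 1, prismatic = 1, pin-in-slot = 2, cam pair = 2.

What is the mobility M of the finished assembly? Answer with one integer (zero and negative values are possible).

L=1 J1=0 J2=0
add link → L=2 J1=0 J2=0
add link → L=3 J1=0 J2=0
add link → L=4 J1=0 J2=0
C@0,1 dof=2 J2 → L=4 J1=0 J2=1
add link → L=5 J1=0 J2=1
C@0,3 dof=2 J2 → L=5 J1=0 J2=2
P@1,2 dof=1 J1 → L=5 J1=1 J2=2
add link → L=6 J1=1 J2=2
P@4,0 dof=1 J1 → L=6 J1=2 J2=2
P@4,2 dof=1 J1 → L=6 J1=3 J2=2
C@1,4 dof=2 J2 → L=6 J1=3 J2=3
PS@3,1 dof=2 J2 → L=6 J1=3 J2=4
P@3,2 dof=1 J1 → L=6 J1=4 J2=4
C@5,3 dof=2 J2 → L=6 J1=4 J2=5
R@2,5 dof=1 J1 → L=6 J1=5 J2=5
M=3(L−1)−2J1−J2=3·5−2·5−5=0

M = 0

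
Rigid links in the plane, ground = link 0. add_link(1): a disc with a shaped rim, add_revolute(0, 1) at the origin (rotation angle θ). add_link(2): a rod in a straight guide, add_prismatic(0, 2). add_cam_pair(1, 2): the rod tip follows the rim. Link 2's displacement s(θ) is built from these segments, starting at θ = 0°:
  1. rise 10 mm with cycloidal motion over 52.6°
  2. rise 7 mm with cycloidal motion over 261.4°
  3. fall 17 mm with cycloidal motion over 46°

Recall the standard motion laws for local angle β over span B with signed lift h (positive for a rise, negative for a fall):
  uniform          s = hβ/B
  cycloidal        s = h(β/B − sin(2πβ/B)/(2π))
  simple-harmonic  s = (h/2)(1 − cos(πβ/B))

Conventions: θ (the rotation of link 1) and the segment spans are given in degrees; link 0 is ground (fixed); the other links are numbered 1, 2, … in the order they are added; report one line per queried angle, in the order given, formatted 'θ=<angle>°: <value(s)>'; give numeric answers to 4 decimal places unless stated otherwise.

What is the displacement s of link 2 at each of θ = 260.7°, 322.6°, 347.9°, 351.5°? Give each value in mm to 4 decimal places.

segment 1 (0° to 52.6°, cycloidal, h = 10) is passed completely: s = 0.0000 + (10) = 10.0000
θ = 260.7° falls in segment 2 (52.6° to 314°, cycloidal, h = 7): β = 260.7 − 52.6 = 208.1°, B = 261.4°; Δs = 7·(0.7961 − sin(2π·0.7961)/(2π)) = 6.6404; s = 10.0000 + 6.6404 = 16.6404
segment 2 (52.6° to 314°, cycloidal, h = 7) is passed completely: s = 10.0000 + (7) = 17.0000
θ = 322.6° falls in segment 3 (314° to 360°, cycloidal, h = -17): β = 322.6 − 314 = 8.6°, B = 46°; Δs = -17·(0.1870 − sin(2π·0.1870)/(2π)) = -0.6821; s = 17.0000 − 0.6821 = 16.3179
θ = 347.9° falls in segment 3 (314° to 360°, cycloidal, h = -17): β = 347.9 − 314 = 33.9°, B = 46°; Δs = -17·(0.7370 − sin(2π·0.7370)/(2π)) = -15.2248; s = 17.0000 − 15.2248 = 1.7752
θ = 351.5° falls in segment 3 (314° to 360°, cycloidal, h = -17): β = 351.5 − 314 = 37.5°, B = 46°; Δs = -17·(0.8152 − sin(2π·0.8152)/(2π)) = -16.3403; s = 17.0000 − 16.3403 = 0.6597

θ=260.7°: 16.6404
θ=322.6°: 16.3179
θ=347.9°: 1.7752
θ=351.5°: 0.6597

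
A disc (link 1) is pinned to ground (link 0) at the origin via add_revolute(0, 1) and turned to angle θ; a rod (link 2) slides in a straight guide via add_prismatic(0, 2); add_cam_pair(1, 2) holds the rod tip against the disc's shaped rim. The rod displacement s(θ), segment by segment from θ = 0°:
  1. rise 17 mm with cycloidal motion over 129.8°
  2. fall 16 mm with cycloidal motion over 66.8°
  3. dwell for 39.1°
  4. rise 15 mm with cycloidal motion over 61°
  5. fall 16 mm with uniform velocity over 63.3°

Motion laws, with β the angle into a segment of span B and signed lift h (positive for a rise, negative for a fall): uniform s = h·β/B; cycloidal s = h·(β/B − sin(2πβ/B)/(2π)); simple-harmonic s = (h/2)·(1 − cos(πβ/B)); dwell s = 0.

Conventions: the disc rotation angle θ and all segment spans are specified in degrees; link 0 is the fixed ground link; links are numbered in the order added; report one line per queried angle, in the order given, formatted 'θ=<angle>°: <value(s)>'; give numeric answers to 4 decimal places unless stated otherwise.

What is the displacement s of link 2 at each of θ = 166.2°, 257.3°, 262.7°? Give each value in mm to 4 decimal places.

segment 1 (0° to 129.8°, cycloidal, h = 17) is passed completely: s = 0.0000 + (17) = 17.0000
θ = 166.2° falls in segment 2 (129.8° to 196.6°, cycloidal, h = -16): β = 166.2 − 129.8 = 36.4°, B = 66.8°; Δs = -16·(0.5449 − sin(2π·0.5449)/(2π)) = -9.4276; s = 17.0000 − 9.4276 = 7.5724
segment 2 (129.8° to 196.6°, cycloidal, h = -16) is passed completely: s = 17.0000 + (-16) = 1.0000
segment 3 (196.6° to 235.7°, dwell): s unchanged at 1.0000
θ = 257.3° falls in segment 4 (235.7° to 296.7°, cycloidal, h = 15): β = 257.3 − 235.7 = 21.6°, B = 61°; Δs = 15·(0.3541 − sin(2π·0.3541)/(2π)) = 3.4169; s = 1.0000 + 3.4169 = 4.4169
θ = 262.7° falls in segment 4 (235.7° to 296.7°, cycloidal, h = 15): β = 262.7 − 235.7 = 27°, B = 61°; Δs = 15·(0.4426 − sin(2π·0.4426)/(2π)) = 5.7972; s = 1.0000 + 5.7972 = 6.7972

θ=166.2°: 7.5724
θ=257.3°: 4.4169
θ=262.7°: 6.7972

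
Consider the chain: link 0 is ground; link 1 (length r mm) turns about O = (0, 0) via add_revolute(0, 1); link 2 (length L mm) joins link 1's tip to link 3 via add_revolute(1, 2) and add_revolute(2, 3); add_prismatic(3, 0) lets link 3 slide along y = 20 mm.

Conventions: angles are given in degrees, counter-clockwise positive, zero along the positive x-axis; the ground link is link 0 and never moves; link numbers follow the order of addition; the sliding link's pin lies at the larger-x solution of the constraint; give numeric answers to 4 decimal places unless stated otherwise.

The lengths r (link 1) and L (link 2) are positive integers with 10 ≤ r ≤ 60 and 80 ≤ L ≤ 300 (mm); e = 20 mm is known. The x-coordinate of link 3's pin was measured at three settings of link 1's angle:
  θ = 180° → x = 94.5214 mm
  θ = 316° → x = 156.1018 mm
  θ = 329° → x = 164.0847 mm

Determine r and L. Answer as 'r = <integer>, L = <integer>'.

constraint per measurement: (x − r cos θ)² + (r sin θ − e)² = L²
subtracting the θ₁ and θ₂ equations cancels the r² and L² terms:
r = (x₁² − x₂²) / (2[(x₁cos θ₁ + e sin θ₁) − (x₂cos θ₂ + e sin θ₂)]) = 40.0000 → r = 40
L² = (x₁ − r cos θ₁)² + (r sin θ₁ − e)² = 18496.0071 → L = 136.0000 → L = 136
check at θ₃=329°: x = 164.0847 (printed 164.0847) ✓

r = 40, L = 136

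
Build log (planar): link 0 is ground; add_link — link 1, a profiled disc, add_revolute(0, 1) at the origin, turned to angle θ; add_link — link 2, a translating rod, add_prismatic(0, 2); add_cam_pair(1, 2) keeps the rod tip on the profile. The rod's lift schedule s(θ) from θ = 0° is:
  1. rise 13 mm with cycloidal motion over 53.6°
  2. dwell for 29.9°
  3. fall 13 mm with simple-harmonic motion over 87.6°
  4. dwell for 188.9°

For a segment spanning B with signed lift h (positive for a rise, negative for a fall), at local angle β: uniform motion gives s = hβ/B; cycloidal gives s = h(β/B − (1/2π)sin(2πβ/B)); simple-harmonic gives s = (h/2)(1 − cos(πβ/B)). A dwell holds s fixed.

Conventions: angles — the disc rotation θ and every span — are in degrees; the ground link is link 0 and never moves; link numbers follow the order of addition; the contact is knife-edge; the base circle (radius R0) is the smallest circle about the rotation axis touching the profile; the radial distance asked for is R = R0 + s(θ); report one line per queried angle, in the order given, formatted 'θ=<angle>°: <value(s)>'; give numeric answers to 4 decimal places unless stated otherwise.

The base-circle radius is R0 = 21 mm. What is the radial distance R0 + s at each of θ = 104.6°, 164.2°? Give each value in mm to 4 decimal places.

seg 1 [0°–53.6°] cycloidal, h=13: full span → s += 13 → s = 13.0000
seg 2 [53.6°–83.5°] dwell: s stays 13.0000
seg 3 [83.5°–171.1°] simple-harmonic, h=-13: θ=104.6° here. β=21.1, B=87.6. -13/2·(1 − cos(π·0.2409)) = -1.7738 → s = 11.2262
seg 3 [83.5°–171.1°] simple-harmonic, h=-13: θ=164.2° here. β=80.7, B=87.6. -13/2·(1 − cos(π·0.9212)) = -12.8020 → s = 0.1980
θ=104.6°: R = R0 + s = 21 + 11.2262 = 32.2262
θ=164.2°: R = R0 + s = 21 + 0.1980 = 21.1980

θ=104.6°: 32.2262
θ=164.2°: 21.1980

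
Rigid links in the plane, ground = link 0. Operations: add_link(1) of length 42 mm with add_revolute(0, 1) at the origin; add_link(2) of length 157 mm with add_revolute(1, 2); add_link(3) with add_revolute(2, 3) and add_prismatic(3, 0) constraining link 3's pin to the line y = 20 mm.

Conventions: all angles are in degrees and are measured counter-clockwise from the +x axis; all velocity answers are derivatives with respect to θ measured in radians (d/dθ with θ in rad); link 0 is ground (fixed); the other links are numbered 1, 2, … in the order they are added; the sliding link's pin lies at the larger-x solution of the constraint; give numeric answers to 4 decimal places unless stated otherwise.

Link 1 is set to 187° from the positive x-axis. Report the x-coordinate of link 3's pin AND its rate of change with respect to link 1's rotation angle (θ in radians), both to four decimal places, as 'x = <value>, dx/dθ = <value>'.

geometry: r = 42 mm, L = 157 mm, e = 20 mm
crank pin P = (r cos θ, r sin θ) = (-41.686938, -5.118512)
h = r sin θ − e = -5.118512 − 20 = -25.118512
x = r cos θ + √(L² − h²) = -41.686938 + 154.977612 = 113.290674
dx/dθ = −r sin θ − h·r cos θ/√(L² − h²) (θ in radians; h = -25.118512) = -1.638037

x = 113.2907, dx/dθ = -1.6380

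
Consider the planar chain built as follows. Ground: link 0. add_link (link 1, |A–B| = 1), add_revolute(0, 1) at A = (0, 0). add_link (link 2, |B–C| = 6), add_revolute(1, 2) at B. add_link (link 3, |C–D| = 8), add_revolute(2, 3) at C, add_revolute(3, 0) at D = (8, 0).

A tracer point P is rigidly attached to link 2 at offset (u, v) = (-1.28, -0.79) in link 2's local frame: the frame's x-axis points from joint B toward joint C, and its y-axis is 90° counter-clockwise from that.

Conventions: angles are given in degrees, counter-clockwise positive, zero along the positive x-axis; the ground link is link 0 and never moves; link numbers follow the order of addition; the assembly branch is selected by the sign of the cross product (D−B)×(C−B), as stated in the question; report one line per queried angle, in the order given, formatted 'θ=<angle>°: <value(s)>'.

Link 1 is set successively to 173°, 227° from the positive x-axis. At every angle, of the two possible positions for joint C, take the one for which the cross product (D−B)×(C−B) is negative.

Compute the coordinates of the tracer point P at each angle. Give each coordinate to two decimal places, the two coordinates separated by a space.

A=(0,0), D=(8.00,0)
θ=173°: B = A + 1.00·(cos173°, sin173°) = (-0.9925, 0.1219)
θ=173°: |BD| = 8.9934
θ=173°: circle(B,6.00) ∩ circle(D,8.00): a=2.9400, h=5.2303
θ=173°:   candidates: C₊=(2.0180,5.3119) cross=47.038; C₋=(1.8763,-5.1478) cross=-47.038
θ=173°:   branch - wants cross < 0 → take C=(1.8763,-5.1478) (cross=-47.038)
θ=173°: ex = (C−B)/|BC| = (0.4781,-0.8783); ey = (0.8783,0.4781)
θ=173°: P = B + -1.28·ex + -0.79·ey = (-2.2984,0.8683)
θ=227°: B = A + 1.00·(cos227°, sin227°) = (-0.6820, -0.7314)
θ=227°: |BD| = 8.7127
θ=227°: circle(B,6.00) ∩ circle(D,8.00): a=2.7495, h=5.3329
θ=227°:   candidates: C₊=(1.6102,4.8135) cross=46.464; C₋=(2.5055,-5.8147) cross=-46.464
θ=227°:   branch - wants cross < 0 → take C=(2.5055,-5.8147) (cross=-46.464)
θ=227°: ex = (C−B)/|BC| = (0.5312,-0.8472); ey = (0.8472,0.5312)
θ=227°: P = B + -1.28·ex + -0.79·ey = (-2.0313,-0.0666)

θ=173°: -2.30 0.87
θ=227°: -2.03 -0.07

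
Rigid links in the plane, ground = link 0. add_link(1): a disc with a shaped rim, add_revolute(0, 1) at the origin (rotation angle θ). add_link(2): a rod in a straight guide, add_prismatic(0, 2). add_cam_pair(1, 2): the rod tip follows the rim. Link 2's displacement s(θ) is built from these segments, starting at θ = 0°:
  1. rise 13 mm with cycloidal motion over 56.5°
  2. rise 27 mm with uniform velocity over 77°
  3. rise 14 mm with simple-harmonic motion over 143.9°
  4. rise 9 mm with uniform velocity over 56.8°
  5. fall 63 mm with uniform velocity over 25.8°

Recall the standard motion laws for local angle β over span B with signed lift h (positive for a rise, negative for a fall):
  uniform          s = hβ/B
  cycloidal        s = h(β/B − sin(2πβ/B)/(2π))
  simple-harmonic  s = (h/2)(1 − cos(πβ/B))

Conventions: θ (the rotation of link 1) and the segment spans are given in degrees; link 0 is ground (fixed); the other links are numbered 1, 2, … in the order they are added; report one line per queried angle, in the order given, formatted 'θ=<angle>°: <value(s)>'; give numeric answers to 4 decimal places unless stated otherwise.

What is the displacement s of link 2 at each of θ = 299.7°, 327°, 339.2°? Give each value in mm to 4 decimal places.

segment 1 (0° to 56.5°, cycloidal, h = 13) is passed completely: s = 0.0000 + (13) = 13.0000
segment 2 (56.5° to 133.5°, uniform, h = 27) is passed completely: s = 13.0000 + (27) = 40.0000
segment 3 (133.5° to 277.4°, simple-harmonic, h = 14) is passed completely: s = 40.0000 + (14) = 54.0000
θ = 299.7° falls in segment 4 (277.4° to 334.2°, uniform, h = 9): β = 299.7 − 277.4 = 22.3°, B = 56.8°; Δs = 9·22.3/56.8 = 3.5335; s = 54.0000 + 3.5335 = 57.5335
θ = 327° falls in segment 4 (277.4° to 334.2°, uniform, h = 9): β = 327 − 277.4 = 49.6°, B = 56.8°; Δs = 9·49.6/56.8 = 7.8592; s = 54.0000 + 7.8592 = 61.8592
segment 4 (277.4° to 334.2°, uniform, h = 9) is passed completely: s = 54.0000 + (9) = 63.0000
θ = 339.2° falls in segment 5 (334.2° to 360°, uniform, h = -63): β = 339.2 − 334.2 = 5°, B = 25.8°; Δs = -63·5/25.8 = -12.2093; s = 63.0000 − 12.2093 = 50.7907

θ=299.7°: 57.5335
θ=327°: 61.8592
θ=339.2°: 50.7907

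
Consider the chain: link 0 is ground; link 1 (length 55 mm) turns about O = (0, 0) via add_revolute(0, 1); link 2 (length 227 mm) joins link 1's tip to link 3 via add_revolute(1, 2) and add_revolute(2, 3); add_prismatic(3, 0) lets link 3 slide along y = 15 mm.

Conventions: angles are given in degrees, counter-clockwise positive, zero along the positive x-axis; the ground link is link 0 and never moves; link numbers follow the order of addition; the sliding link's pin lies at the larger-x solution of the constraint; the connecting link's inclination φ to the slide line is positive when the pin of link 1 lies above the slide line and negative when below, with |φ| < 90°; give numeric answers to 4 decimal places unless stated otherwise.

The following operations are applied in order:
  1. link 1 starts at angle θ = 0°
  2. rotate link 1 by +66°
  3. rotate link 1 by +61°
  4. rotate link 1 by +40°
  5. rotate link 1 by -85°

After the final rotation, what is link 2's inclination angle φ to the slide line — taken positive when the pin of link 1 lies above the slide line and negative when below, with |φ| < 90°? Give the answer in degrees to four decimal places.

geometry: r = 55 mm, L = 227 mm, e = 15 mm; θ starts at 0°
rotate link 1 by +66°: θ ← 0° +66° = 66°
rotate link 1 by +61°: θ ← 66° +61° = 127°
rotate link 1 by +40°: θ ← 127° +40° = 167°
rotate link 1 by -85°: θ ← 167° -85° = 82°
h = r sin θ − e = 54.464744 − 15 = 39.464744
sin φ = h / L = 39.464744 / 227 = 0.17385350
φ = arcsin(0.17385350) = 10.011946°

10.0119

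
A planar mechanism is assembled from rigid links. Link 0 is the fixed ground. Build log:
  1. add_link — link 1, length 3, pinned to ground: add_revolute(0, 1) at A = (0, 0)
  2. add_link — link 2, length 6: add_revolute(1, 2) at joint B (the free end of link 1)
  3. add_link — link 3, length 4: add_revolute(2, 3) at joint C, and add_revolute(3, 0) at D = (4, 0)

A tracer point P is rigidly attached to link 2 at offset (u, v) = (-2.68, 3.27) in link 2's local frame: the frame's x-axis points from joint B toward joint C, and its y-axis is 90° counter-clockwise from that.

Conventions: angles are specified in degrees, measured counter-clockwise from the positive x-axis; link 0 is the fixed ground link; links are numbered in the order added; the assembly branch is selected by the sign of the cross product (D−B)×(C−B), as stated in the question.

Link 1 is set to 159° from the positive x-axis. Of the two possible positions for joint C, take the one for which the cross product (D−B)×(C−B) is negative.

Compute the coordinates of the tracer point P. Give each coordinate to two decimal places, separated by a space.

A=(0,0), D=(4.00,0)
B = A + 3.00·(cos159°, sin159°) = (-2.8007, 1.0751)
|BD| = 6.8852
circle(B,6.00) ∩ circle(D,4.00): a=4.8950, h=3.4697
  candidates: C₊=(2.5760,3.7379) cross=23.890; C₋=(1.4924,-3.1164) cross=-23.890
  branch - wants cross < 0 → take C=(1.4924,-3.1164) (cross=-23.890)
ex = (C−B)/|BC| = (0.7155,-0.6986); ey = (0.6986,0.7155)
P = B + -2.68·ex + 3.27·ey = (-2.4340,5.2871)

-2.43 5.29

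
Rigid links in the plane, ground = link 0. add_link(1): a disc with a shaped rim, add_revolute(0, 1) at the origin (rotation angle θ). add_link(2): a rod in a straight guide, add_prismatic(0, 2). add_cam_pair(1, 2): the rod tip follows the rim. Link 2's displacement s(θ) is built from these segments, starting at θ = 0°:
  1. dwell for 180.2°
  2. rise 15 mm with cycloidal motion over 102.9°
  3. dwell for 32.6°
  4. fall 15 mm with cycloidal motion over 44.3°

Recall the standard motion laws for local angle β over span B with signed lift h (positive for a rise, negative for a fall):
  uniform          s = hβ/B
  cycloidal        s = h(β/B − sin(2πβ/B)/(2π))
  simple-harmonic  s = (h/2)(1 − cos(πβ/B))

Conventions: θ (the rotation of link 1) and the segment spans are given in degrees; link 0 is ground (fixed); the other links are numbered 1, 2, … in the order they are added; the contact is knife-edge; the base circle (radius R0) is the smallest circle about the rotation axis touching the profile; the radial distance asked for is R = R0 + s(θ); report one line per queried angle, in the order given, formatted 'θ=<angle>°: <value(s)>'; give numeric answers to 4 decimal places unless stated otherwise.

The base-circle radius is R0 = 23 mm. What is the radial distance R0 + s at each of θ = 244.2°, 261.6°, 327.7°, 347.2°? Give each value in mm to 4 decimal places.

segment 1 (0° to 180.2°, dwell): s unchanged at 0.0000
θ = 244.2° falls in segment 2 (180.2° to 283.1°, cycloidal, h = 15): β = 244.2 − 180.2 = 64°, B = 102.9°; Δs = 15·(0.6220 − sin(2π·0.6220)/(2π)) = 10.9850; s = 0.0000 + 10.9850 = 10.9850
θ = 261.6° falls in segment 2 (180.2° to 283.1°, cycloidal, h = 15): β = 261.6 − 180.2 = 81.4°, B = 102.9°; Δs = 15·(0.7911 − sin(2π·0.7911)/(2π)) = 14.1742; s = 0.0000 + 14.1742 = 14.1742
segment 2 (180.2° to 283.1°, cycloidal, h = 15) is passed completely: s = 0.0000 + (15) = 15.0000
segment 3 (283.1° to 315.7°, dwell): s unchanged at 15.0000
θ = 327.7° falls in segment 4 (315.7° to 360°, cycloidal, h = -15): β = 327.7 − 315.7 = 12°, B = 44.3°; Δs = -15·(0.2709 − sin(2π·0.2709)/(2π)) = -1.6964; s = 15.0000 − 1.6964 = 13.3036
θ = 347.2° falls in segment 4 (315.7° to 360°, cycloidal, h = -15): β = 347.2 − 315.7 = 31.5°, B = 44.3°; Δs = -15·(0.7111 − sin(2π·0.7111)/(2π)) = -12.9821; s = 15.0000 − 12.9821 = 2.0179
θ=244.2°: R = R0 + s = 23 + 10.9850 = 33.9850
θ=261.6°: R = R0 + s = 23 + 14.1742 = 37.1742
θ=327.7°: R = R0 + s = 23 + 13.3036 = 36.3036
θ=347.2°: R = R0 + s = 23 + 2.0179 = 25.0179

θ=244.2°: 33.9850
θ=261.6°: 37.1742
θ=327.7°: 36.3036
θ=347.2°: 25.0179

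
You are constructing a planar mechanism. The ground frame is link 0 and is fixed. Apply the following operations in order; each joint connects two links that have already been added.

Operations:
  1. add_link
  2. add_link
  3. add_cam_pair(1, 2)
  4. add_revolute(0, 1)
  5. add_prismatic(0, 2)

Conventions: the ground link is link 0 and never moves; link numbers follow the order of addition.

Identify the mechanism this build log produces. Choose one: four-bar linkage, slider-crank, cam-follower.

links: 3 (incl. ground); joints: 1 revolute, 1 prismatic, 1 higher (cam) pair, forming one closed loop
3 links, revolute + prismatic + higher pair in one loop → cam-follower

cam-follower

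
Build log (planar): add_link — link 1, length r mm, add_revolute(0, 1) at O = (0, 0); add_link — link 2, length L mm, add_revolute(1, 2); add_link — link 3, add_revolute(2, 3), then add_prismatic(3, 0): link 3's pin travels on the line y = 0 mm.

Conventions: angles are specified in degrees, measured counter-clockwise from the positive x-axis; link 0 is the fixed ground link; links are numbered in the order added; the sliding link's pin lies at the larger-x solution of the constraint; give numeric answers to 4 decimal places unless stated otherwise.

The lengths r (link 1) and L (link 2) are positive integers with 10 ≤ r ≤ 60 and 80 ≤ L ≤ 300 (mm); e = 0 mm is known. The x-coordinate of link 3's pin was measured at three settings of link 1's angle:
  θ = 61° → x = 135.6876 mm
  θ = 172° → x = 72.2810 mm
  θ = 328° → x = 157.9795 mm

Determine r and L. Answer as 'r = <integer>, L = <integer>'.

constraint per measurement: (x − r cos θ)² + (r sin θ − e)² = L²
subtracting the θ₁ and θ₂ equations cancels the r² and L² terms:
r = (x₁² − x₂²) / (2[(x₁cos θ₁ + e sin θ₁) − (x₂cos θ₂ + e sin θ₂)]) = 48.0000 → r = 48
L² = (x₁ − r cos θ₁)² + (r sin θ₁ − e)² = 14399.9900 → L = 120.0000 → L = 120
check at θ₃=328°: x = 157.9795 (printed 157.9795) ✓

r = 48, L = 120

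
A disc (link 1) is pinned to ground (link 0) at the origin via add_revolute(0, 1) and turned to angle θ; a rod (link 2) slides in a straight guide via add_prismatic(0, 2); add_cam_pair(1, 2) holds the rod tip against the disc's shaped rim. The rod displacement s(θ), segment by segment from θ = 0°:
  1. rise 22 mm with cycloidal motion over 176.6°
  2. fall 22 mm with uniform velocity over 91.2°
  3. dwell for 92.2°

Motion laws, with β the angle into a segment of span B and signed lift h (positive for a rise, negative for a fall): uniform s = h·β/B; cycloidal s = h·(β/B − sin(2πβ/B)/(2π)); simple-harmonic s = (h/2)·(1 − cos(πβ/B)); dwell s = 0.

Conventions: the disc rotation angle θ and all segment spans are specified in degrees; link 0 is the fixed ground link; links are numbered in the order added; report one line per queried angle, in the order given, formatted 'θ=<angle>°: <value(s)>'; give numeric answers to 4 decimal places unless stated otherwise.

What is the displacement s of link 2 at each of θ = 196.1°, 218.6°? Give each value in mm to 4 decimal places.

segment 1 (0° to 176.6°, cycloidal, h = 22) is passed completely: s = 0.0000 + (22) = 22.0000
θ = 196.1° falls in segment 2 (176.6° to 267.8°, uniform, h = -22): β = 196.1 − 176.6 = 19.5°, B = 91.2°; Δs = -22·19.5/91.2 = -4.7039; s = 22.0000 − 4.7039 = 17.2961
θ = 218.6° falls in segment 2 (176.6° to 267.8°, uniform, h = -22): β = 218.6 − 176.6 = 42°, B = 91.2°; Δs = -22·42/91.2 = -10.1316; s = 22.0000 − 10.1316 = 11.8684

θ=196.1°: 17.2961
θ=218.6°: 11.8684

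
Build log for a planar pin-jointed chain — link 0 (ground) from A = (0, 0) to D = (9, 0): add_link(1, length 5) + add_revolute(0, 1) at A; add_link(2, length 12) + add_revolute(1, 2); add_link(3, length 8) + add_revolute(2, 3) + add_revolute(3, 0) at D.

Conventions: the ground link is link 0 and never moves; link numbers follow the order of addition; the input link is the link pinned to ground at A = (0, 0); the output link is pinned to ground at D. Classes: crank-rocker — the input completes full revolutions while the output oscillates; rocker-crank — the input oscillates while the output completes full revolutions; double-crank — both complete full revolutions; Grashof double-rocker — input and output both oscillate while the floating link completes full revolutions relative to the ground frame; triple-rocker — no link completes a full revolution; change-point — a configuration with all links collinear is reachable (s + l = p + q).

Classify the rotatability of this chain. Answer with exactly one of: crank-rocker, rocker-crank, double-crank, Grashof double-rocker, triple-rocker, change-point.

lengths: ground=9, input=5, coupler=12, output=8
sorted: s=5 (shortest), l=12 (longest), p+q=17
s + l = 17 vs p + q = 17
s + l = p + q → change-point (collinear configuration reachable)

change-point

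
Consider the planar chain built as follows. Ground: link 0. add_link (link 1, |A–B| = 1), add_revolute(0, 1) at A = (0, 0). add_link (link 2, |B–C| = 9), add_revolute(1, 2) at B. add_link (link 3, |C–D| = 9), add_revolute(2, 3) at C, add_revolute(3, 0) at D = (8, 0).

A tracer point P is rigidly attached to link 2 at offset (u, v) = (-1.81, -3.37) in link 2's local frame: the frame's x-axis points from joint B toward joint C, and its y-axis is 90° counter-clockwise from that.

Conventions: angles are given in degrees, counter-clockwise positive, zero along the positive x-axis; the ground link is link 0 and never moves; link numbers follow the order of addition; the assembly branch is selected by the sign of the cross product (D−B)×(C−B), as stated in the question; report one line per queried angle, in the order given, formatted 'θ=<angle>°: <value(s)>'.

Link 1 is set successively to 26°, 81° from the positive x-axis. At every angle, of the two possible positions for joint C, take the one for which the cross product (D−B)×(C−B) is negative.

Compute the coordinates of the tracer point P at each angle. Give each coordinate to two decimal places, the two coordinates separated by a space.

A=(0,0), D=(8.00,0)
θ=26°: B = A + 1.00·(cos26°, sin26°) = (0.8988, 0.4384)
θ=26°: |BD| = 7.1147
θ=26°: circle(B,9.00) ∩ circle(D,9.00): a=3.5574, h=8.2671
θ=26°:   candidates: C₊=(4.9588,8.4706) cross=58.818; C₋=(3.9400,-8.0322) cross=-58.818
θ=26°:   branch - wants cross < 0 → take C=(3.9400,-8.0322) (cross=-58.818)
θ=26°: ex = (C−B)/|BC| = (0.3379,-0.9412); ey = (0.9412,0.3379)
θ=26°: P = B + -1.81·ex + -3.37·ey = (-2.8846,1.0031)
θ=81°: B = A + 1.00·(cos81°, sin81°) = (0.1564, 0.9877)
θ=81°: |BD| = 7.9055
θ=81°: circle(B,9.00) ∩ circle(D,9.00): a=3.9528, h=8.0855
θ=81°:   candidates: C₊=(5.0884,8.5160) cross=63.920; C₋=(3.0680,-7.5283) cross=-63.920
θ=81°:   branch - wants cross < 0 → take C=(3.0680,-7.5283) (cross=-63.920)
θ=81°: ex = (C−B)/|BC| = (0.3235,-0.9462); ey = (0.9462,0.3235)
θ=81°: P = B + -1.81·ex + -3.37·ey = (-3.6179,1.6101)

θ=26°: -2.88 1.00
θ=81°: -3.62 1.61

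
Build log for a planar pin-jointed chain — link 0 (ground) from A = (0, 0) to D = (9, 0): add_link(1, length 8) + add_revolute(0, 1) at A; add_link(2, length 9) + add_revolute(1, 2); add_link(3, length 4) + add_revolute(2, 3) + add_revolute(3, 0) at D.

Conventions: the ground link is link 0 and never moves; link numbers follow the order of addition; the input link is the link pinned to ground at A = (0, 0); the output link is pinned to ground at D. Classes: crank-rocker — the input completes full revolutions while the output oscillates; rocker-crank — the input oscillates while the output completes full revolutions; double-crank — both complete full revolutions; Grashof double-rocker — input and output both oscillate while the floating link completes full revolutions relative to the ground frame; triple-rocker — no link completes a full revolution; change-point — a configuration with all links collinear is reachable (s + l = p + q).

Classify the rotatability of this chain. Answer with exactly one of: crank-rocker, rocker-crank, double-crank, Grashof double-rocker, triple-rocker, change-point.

lengths: ground=9, input=8, coupler=9, output=4
sorted: s=4 (shortest), l=9 (longest), p+q=17
s + l = 13 vs p + q = 17
s + l < p + q (Grashof) with shortest = output link → rocker-crank

rocker-crank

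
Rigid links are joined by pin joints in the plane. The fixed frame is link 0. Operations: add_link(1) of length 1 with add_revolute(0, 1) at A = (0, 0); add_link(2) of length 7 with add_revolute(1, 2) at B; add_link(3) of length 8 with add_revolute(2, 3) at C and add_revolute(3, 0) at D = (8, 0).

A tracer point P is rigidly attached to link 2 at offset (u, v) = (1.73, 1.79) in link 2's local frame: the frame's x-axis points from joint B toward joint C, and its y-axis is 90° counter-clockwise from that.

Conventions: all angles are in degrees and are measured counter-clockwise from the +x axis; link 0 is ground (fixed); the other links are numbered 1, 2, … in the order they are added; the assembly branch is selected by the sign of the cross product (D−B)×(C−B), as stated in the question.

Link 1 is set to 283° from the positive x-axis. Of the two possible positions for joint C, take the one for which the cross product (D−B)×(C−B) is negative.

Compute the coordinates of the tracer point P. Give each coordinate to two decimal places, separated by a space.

A=(0,0), D=(8.00,0)
B = A + 1.00·(cos283°, sin283°) = (0.2250, -0.9744)
|BD| = 7.8359
circle(B,7.00) ∩ circle(D,8.00): a=2.9608, h=6.3430
  candidates: C₊=(2.3740,5.6876) cross=49.703; C₋=(3.9515,-6.9000) cross=-49.703
  branch - wants cross < 0 → take C=(3.9515,-6.9000) (cross=-49.703)
ex = (C−B)/|BC| = (0.5324,-0.8465); ey = (0.8465,0.5324)
P = B + 1.73·ex + 1.79·ey = (2.6612,-1.4859)

2.66 -1.49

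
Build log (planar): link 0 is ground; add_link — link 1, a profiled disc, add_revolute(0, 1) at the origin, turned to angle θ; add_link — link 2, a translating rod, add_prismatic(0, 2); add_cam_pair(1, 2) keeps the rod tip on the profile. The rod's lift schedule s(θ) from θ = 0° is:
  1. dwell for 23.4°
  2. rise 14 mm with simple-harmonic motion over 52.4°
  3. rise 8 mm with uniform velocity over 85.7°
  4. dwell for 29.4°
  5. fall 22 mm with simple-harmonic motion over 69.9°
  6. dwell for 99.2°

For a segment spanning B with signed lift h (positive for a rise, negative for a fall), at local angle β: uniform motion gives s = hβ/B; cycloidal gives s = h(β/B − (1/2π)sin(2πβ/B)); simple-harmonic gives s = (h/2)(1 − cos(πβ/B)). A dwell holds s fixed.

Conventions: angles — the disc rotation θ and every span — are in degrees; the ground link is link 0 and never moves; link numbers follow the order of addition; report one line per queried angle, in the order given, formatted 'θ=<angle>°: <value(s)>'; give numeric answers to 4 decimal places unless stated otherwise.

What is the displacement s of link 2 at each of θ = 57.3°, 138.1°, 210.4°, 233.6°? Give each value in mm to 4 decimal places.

seg 1 [0°–23.4°] dwell: s stays 0.0000
seg 2 [23.4°–75.8°] simple-harmonic, h=14: θ=57.3° here. β=33.9, B=52.4. 14/2·(1 − cos(π·0.6469)) = 10.1180 → s = 10.1180
seg 2 [23.4°–75.8°] simple-harmonic, h=14: full span → s += 14 → s = 14.0000
seg 3 [75.8°–161.5°] uniform, h=8: θ=138.1° here. β=62.3, B=85.7. 8·62.3/85.7 = 5.8156 → s = 19.8156
seg 3 [75.8°–161.5°] uniform, h=8: full span → s += 8 → s = 22.0000
seg 4 [161.5°–190.9°] dwell: s stays 22.0000
seg 5 [190.9°–260.8°] simple-harmonic, h=-22: θ=210.4° here. β=19.5, B=69.9. -22/2·(1 − cos(π·0.2790)) = -3.9609 → s = 18.0391
seg 5 [190.9°–260.8°] simple-harmonic, h=-22: θ=233.6° here. β=42.7, B=69.9. -22/2·(1 − cos(π·0.6109)) = -14.7545 → s = 7.2455

θ=57.3°: 10.1180
θ=138.1°: 19.8156
θ=210.4°: 18.0391
θ=233.6°: 7.2455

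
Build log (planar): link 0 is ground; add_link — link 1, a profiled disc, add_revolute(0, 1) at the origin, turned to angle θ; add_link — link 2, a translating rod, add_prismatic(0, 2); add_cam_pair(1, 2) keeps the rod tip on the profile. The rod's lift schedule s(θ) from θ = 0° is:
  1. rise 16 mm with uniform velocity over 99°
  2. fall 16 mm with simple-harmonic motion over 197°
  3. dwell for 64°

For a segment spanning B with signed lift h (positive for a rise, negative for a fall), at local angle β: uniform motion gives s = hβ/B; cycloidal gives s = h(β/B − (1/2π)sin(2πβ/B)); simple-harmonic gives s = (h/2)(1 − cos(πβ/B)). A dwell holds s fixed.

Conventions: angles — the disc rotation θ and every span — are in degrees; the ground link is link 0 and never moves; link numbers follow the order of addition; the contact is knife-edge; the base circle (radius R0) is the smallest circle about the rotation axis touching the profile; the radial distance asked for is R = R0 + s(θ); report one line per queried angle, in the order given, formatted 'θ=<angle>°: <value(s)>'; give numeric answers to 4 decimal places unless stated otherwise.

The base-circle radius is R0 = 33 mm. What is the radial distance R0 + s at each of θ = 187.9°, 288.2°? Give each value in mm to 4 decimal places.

seg 1 [0°–99°] uniform, h=16: full span → s += 16 → s = 16.0000
seg 2 [99°–296°] simple-harmonic, h=-16: θ=187.9° here. β=88.9, B=197. -16/2·(1 − cos(π·0.4513)) = -6.7800 → s = 9.2200
seg 2 [99°–296°] simple-harmonic, h=-16: θ=288.2° here. β=189.2, B=197. -16/2·(1 − cos(π·0.9604)) = -15.9382 → s = 0.0618
θ=187.9°: R = R0 + s = 33 + 9.2200 = 42.2200
θ=288.2°: R = R0 + s = 33 + 0.0618 = 33.0618

θ=187.9°: 42.2200
θ=288.2°: 33.0618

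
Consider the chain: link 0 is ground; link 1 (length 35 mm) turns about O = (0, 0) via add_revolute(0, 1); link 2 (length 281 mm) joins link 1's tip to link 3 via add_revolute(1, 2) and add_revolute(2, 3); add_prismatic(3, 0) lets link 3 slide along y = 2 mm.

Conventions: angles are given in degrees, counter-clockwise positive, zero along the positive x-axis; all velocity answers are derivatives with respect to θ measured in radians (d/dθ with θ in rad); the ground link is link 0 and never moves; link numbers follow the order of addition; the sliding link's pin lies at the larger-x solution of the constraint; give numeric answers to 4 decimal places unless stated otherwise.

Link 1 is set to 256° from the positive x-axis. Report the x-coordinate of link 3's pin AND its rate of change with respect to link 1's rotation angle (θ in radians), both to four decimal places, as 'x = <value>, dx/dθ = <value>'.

geometry: r = 35 mm, L = 281 mm, e = 2 mm
crank pin P = (r cos θ, r sin θ) = (-8.467266, -33.960350)
h = r sin θ − e = -33.960350 − 2 = -35.960350
x = r cos θ + √(L² − h²) = -8.467266 + 278.689528 = 270.222262
dx/dθ = −r sin θ − h·r cos θ/√(L² − h²) (θ in radians; h = -35.960350) = 32.867787

x = 270.2223, dx/dθ = 32.8678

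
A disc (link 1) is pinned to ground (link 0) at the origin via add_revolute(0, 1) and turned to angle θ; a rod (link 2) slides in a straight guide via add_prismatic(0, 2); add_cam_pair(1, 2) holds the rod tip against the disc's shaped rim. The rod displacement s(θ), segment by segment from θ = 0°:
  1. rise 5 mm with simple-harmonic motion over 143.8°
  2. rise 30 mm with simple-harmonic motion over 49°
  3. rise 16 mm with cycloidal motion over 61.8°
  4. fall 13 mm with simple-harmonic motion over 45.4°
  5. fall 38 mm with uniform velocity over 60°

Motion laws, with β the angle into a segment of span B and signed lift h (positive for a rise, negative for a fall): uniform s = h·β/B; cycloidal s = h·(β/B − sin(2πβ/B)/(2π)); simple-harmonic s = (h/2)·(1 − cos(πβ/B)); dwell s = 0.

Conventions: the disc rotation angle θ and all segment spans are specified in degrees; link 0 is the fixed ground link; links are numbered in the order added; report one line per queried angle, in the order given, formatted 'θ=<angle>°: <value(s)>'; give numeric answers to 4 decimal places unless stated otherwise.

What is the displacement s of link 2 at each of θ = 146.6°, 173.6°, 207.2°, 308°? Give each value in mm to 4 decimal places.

segment 1 (0° to 143.8°, simple-harmonic, h = 5) is passed completely: s = 0.0000 + (5) = 5.0000
θ = 146.6° falls in segment 2 (143.8° to 192.8°, simple-harmonic, h = 30): β = 146.6 − 143.8 = 2.8°, B = 49°; Δs = 30/2·(1 − cos(π·0.0571)) = 0.2411; s = 5.0000 + 0.2411 = 5.2411
θ = 173.6° falls in segment 2 (143.8° to 192.8°, simple-harmonic, h = 30): β = 173.6 − 143.8 = 29.8°, B = 49°; Δs = 30/2·(1 − cos(π·0.6082)) = 19.9995; s = 5.0000 + 19.9995 = 24.9995
segment 2 (143.8° to 192.8°, simple-harmonic, h = 30) is passed completely: s = 5.0000 + (30) = 35.0000
θ = 207.2° falls in segment 3 (192.8° to 254.6°, cycloidal, h = 16): β = 207.2 − 192.8 = 14.4°, B = 61.8°; Δs = 16·(0.2330 − sin(2π·0.2330)/(2π)) = 1.1962; s = 35.0000 + 1.1962 = 36.1962
segment 3 (192.8° to 254.6°, cycloidal, h = 16) is passed completely: s = 35.0000 + (16) = 51.0000
segment 4 (254.6° to 300°, simple-harmonic, h = -13) is passed completely: s = 51.0000 + (-13) = 38.0000
θ = 308° falls in segment 5 (300° to 360°, uniform, h = -38): β = 308 − 300 = 8°, B = 60°; Δs = -38·8/60 = -5.0667; s = 38.0000 − 5.0667 = 32.9333

θ=146.6°: 5.2411
θ=173.6°: 24.9995
θ=207.2°: 36.1962
θ=308°: 32.9333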